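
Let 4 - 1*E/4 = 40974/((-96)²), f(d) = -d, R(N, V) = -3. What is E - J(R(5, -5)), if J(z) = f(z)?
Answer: -1837/384 ≈ -4.7839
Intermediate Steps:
J(z) = -z
E = -685/384 (E = 16 - 163896/((-96)²) = 16 - 163896/9216 = 16 - 4*6829/1536 = 16 - 6829/384 = -685/384 ≈ -1.7839)
E - J(R(5, -5)) = -685/384 - (-1)*(-3) = -685/384 - 1*3 = -685/384 - 3 = -1837/384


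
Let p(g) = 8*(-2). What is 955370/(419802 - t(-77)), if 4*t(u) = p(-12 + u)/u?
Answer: 7356349/3232475 ≈ 2.2758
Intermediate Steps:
p(g) = -16
t(u) = -4/u (t(u) = (-16/u)/4 = -4/u)
955370/(419802 - t(-77)) = 955370/(419802 - (-4)/(-77)) = 955370/(419802 - (-4)*(-1)/77) = 955370/(419802 - 1*4/77) = 955370/(419802 - 4/77) = 955370/(32324750/77) = 955370*(77/32324750) = 7356349/3232475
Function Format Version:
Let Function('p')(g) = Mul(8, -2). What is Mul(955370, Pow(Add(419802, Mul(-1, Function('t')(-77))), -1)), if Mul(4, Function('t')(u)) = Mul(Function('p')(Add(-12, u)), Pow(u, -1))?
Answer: Rational(7356349, 3232475) ≈ 2.2758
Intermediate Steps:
Function('p')(g) = -16
Function('t')(u) = Mul(-4, Pow(u, -1)) (Function('t')(u) = Mul(Rational(1, 4), Mul(-16, Pow(u, -1))) = Mul(-4, Pow(u, -1)))
Mul(955370, Pow(Add(419802, Mul(-1, Function('t')(-77))), -1)) = Mul(955370, Pow(Add(419802, Mul(-1, Mul(-4, Pow(-77, -1)))), -1)) = Mul(955370, Pow(Add(419802, Mul(-1, Mul(-4, Rational(-1, 77)))), -1)) = Mul(955370, Pow(Add(419802, Mul(-1, Rational(4, 77))), -1)) = Mul(955370, Pow(Add(419802, Rational(-4, 77)), -1)) = Mul(955370, Pow(Rational(32324750, 77), -1)) = Mul(955370, Rational(77, 32324750)) = Rational(7356349, 3232475)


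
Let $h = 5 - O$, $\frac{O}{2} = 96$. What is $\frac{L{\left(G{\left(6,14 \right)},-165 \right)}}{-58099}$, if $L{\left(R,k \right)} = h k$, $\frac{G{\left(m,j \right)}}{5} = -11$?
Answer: $- \frac{30855}{58099} \approx -0.53108$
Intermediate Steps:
$O = 192$ ($O = 2 \cdot 96 = 192$)
$G{\left(m,j \right)} = -55$ ($G{\left(m,j \right)} = 5 \left(-11\right) = -55$)
$h = -187$ ($h = 5 - 192 = -187$)
$L{\left(R,k \right)} = - 187 k$
$\frac{L{\left(G{\left(6,14 \right)},-165 \right)}}{-58099} = \frac{\left(-187\right) \left(-165\right)}{-58099} = 30855 \left(- \frac{1}{58099}\right) = - \frac{30855}{58099}$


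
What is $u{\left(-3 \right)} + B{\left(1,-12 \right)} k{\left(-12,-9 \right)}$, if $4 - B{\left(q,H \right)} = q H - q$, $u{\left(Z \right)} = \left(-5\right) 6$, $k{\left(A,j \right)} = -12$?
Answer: $-234$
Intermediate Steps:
$u{\left(Z \right)} = -30$
$B{\left(q,H \right)} = 4 + q - H q$ ($B{\left(q,H \right)} = 4 - \left(q H - q\right) = 4 - \left(H q - q\right) = 4 - \left(- q + H q\right) = 4 + q - H q$)
$u{\left(-3 \right)} + B{\left(1,-12 \right)} k{\left(-12,-9 \right)} = -30 + \left(4 + 1 - \left(-12\right) 1\right) \left(-12\right) = -30 + \left(4 + 1 + 12\right) \left(-12\right) = -30 + 17 \left(-12\right) = -30 - 204 = -234$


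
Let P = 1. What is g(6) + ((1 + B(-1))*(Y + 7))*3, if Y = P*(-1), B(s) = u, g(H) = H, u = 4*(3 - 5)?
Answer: -120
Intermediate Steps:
u = -8 (u = 4*(-2) = -8)
B(s) = -8
Y = -1 (Y = 1*(-1) = -1)
g(6) + ((1 + B(-1))*(Y + 7))*3 = 6 + ((1 - 8)*(-1 + 7))*3 = 6 - 7*6*3 = 6 - 42*3 = 6 - 126 = -120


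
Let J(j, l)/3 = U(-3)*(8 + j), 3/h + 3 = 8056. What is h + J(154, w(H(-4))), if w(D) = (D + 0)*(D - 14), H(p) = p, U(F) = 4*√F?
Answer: 3/8053 + 1944*I*√3 ≈ 0.00037253 + 3367.1*I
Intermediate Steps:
h = 3/8053 (h = 3/(-3 + 8056) = 3/8053 ≈ 0.00037253)
w(D) = D*(-14 + D)
J(j, l) = 12*I*√3*(8 + j) (J(j, l) = 3*((4*√(-3))*(8 + j)) = 3*((4*(I*√3))*(8 + j)) = 3*((4*I*√3)*(8 + j)) = 3*(4*I*√3*(8 + j)) = 12*I*√3*(8 + j))
h + J(154, w(H(-4))) = 3/8053 + 12*I*√3*(8 + 154) = 3/8053 + 12*I*√3*162 = 3/8053 + 1944*I*√3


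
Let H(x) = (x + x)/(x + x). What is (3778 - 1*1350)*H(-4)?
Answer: 2428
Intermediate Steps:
H(x) = 1 (H(x) = (2*x)/((2*x)) = (2*x)*(1/(2*x)) = 1)
(3778 - 1*1350)*H(-4) = (3778 - 1*1350)*1 = (3778 - 1350)*1 = 2428*1 = 2428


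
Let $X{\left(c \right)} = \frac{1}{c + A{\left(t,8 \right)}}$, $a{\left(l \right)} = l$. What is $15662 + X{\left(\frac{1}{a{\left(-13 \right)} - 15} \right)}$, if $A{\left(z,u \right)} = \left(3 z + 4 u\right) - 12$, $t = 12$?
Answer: $\frac{24542382}{1567} \approx 15662.0$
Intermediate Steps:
$A{\left(z,u \right)} = -12 + 3 z + 4 u$
$X{\left(c \right)} = \frac{1}{56 + c}$ ($X{\left(c \right)} = \frac{1}{c + \left(-12 + 3 \cdot 12 + 4 \cdot 8\right)} = \frac{1}{c + \left(-12 + 36 + 32\right)} = \frac{1}{c + 56} = \frac{1}{56 + c}$)
$15662 + X{\left(\frac{1}{a{\left(-13 \right)} - 15} \right)} = 15662 + \frac{1}{56 + \frac{1}{-13 - 15}} = 15662 + \frac{1}{56 + \frac{1}{-28}} = 15662 + \frac{1}{56 - \frac{1}{28}} = 15662 + \frac{1}{\frac{1567}{28}} = 15662 + \frac{28}{1567} = \frac{24542382}{1567}$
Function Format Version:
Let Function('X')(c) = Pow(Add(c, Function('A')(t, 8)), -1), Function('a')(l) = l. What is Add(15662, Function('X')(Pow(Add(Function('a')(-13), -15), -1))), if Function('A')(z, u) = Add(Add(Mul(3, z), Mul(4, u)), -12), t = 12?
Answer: Rational(24542382, 1567) ≈ 15662.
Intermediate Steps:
Function('A')(z, u) = Add(-12, Mul(3, z), Mul(4, u))
Function('X')(c) = Pow(Add(56, c), -1) (Function('X')(c) = Pow(Add(c, Add(-12, Mul(3, 12), Mul(4, 8))), -1) = Pow(Add(c, Add(-12, 36, 32)), -1) = Pow(Add(c, 56), -1) = Pow(Add(56, c), -1))
Add(15662, Function('X')(Pow(Add(Function('a')(-13), -15), -1))) = Add(15662, Pow(Add(56, Pow(Add(-13, -15), -1)), -1)) = Add(15662, Pow(Add(56, Pow(-28, -1)), -1)) = Add(15662, Pow(Add(56, Rational(-1, 28)), -1)) = Add(15662, Pow(Rational(1567, 28), -1)) = Add(15662, Rational(28, 1567)) = Rational(24542382, 1567)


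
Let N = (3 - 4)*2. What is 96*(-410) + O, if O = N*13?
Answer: -39386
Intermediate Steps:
N = -2 (N = -1*2 = -2)
O = -26 (O = -2*13 = -26)
96*(-410) + O = 96*(-410) - 26 = -39360 - 26 = -39386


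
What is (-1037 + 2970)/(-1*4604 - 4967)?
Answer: -1933/9571 ≈ -0.20196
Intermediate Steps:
(-1037 + 2970)/(-1*4604 - 4967) = 1933/(-4604 - 4967) = 1933/(-9571) = 1933*(-1/9571) = -1933/9571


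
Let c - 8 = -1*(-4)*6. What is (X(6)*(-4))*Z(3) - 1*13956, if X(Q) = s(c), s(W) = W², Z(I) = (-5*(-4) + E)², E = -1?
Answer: -1492612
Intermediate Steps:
c = 32 (c = 8 - 1*(-4)*6 = 8 + 4*6 = 8 + 24 = 32)
Z(I) = 361 (Z(I) = (-5*(-4) - 1)² = (20 - 1)² = 19² = 361)
X(Q) = 1024 (X(Q) = 32² = 1024)
(X(6)*(-4))*Z(3) - 1*13956 = (1024*(-4))*361 - 1*13956 = -4096*361 - 13956 = -1478656 - 13956 = -1492612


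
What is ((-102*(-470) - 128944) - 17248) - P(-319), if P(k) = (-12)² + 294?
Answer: -98690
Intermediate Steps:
P(k) = 438 (P(k) = 144 + 294 = 438)
((-102*(-470) - 128944) - 17248) - P(-319) = ((-102*(-470) - 128944) - 17248) - 1*438 = ((47940 - 128944) - 17248) - 438 = (-81004 - 17248) - 438 = -98252 - 438 = -98690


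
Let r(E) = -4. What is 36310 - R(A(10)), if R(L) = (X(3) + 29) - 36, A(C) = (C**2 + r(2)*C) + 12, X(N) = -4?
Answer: 36321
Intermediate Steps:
A(C) = 12 + C**2 - 4*C (A(C) = (C**2 - 4*C) + 12 = 12 + C**2 - 4*C)
R(L) = -11 (R(L) = (-4 + 29) - 36 = 25 - 36 = -11)
36310 - R(A(10)) = 36310 - 1*(-11) = 36310 + 11 = 36321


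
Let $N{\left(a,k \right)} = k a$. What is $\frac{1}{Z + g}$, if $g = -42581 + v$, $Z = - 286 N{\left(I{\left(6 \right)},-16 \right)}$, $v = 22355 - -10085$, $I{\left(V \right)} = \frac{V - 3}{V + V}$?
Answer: $- \frac{1}{8997} \approx -0.00011115$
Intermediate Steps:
$I{\left(V \right)} = \frac{-3 + V}{2 V}$
$N{\left(a,k \right)} = a k$
$v = 32440$ ($v = 22355 + 10085 = 32440$)
$Z = 1144$ ($Z = - 286 \frac{-3 + 6}{2 \cdot 6} \left(-16\right) = - 286 \cdot \frac{1}{2} \cdot \frac{1}{6} \cdot 3 \left(-16\right) = - 286 \cdot \frac{1}{4} \left(-16\right) = \left(-286\right) \left(-4\right) = 1144$)
$g = -10141$ ($g = -42581 + 32440 = -10141$)
$\frac{1}{Z + g} = \frac{1}{1144 - 10141} = \frac{1}{-8997} = - \frac{1}{8997}$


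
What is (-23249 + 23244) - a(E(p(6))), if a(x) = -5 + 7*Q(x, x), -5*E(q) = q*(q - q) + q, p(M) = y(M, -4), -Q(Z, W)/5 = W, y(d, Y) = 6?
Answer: -42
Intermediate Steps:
Q(Z, W) = -5*W
p(M) = 6
E(q) = -q/5 (E(q) = -(q*(q - q) + q)/5 = -(q*0 + q)/5 = -(0 + q)/5 = -q/5)
a(x) = -5 - 35*x (a(x) = -5 + 7*(-5*x) = -5 - 35*x)
(-23249 + 23244) - a(E(p(6))) = (-23249 + 23244) - (-5 - (-7)*6) = -5 - (-5 - 35*(-6/5)) = -5 - (-5 + 42) = -5 - 1*37 = -5 - 37 = -42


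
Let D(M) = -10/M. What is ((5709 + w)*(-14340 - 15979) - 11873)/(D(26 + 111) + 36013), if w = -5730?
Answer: 85601162/4933771 ≈ 17.350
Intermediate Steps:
((5709 + w)*(-14340 - 15979) - 11873)/(D(26 + 111) + 36013) = ((5709 - 5730)*(-14340 - 15979) - 11873)/(-10/(26 + 111) + 36013) = (-21*(-30319) - 11873)/(-10/137 + 36013) = (636699 - 11873)/(-10*1/137 + 36013) = 624826/(-10/137 + 36013) = 624826/(4933771/137) = 624826*(137/4933771) = 85601162/4933771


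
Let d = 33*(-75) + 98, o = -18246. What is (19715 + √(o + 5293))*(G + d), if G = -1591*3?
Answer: -140962250 - 7150*I*√12953 ≈ -1.4096e+8 - 8.1375e+5*I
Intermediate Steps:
G = -4773
d = -2377 (d = -2475 + 98 = -2377)
(19715 + √(o + 5293))*(G + d) = (19715 + √(-18246 + 5293))*(-4773 - 2377) = (19715 + √(-12953))*(-7150) = (19715 + I*√12953)*(-7150) = -140962250 - 7150*I*√12953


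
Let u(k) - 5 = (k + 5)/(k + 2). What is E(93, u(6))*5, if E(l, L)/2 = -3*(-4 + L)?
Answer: -285/4 ≈ -71.250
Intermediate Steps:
u(k) = 5 + (5 + k)/(2 + k) (u(k) = 5 + (k + 5)/(k + 2) = 5 + (5 + k)/(2 + k))
E(l, L) = 24 - 6*L (E(l, L) = 2*(-3*(-4 + L)) = 2*(12 - 3*L) = 24 - 6*L)
E(93, u(6))*5 = (24 - 18*(5 + 2*6)/(2 + 6))*5 = (24 - 18*(5 + 12)/8)*5 = (24 - 18*17/8)*5 = (24 - 6*51/8)*5 = (24 - 153/4)*5 = -57/4*5 = -285/4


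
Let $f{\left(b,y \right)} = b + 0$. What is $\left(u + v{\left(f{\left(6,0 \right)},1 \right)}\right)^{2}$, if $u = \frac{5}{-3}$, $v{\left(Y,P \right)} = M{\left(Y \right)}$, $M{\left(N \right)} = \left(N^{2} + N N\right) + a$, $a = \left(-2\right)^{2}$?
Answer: $\frac{49729}{9} \approx 5525.4$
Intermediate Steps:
$a = 4$
$f{\left(b,y \right)} = b$
$M{\left(N \right)} = 4 + 2 N^{2}$ ($M{\left(N \right)} = \left(N^{2} + N N\right) + 4 = \left(N^{2} + N^{2}\right) + 4 = 2 N^{2} + 4 = 4 + 2 N^{2}$)
$v{\left(Y,P \right)} = 4 + 2 Y^{2}$
$u = - \frac{5}{3}$ ($u = 5 \left(- \frac{1}{3}\right) = - \frac{5}{3} \approx -1.6667$)
$\left(u + v{\left(f{\left(6,0 \right)},1 \right)}\right)^{2} = \left(- \frac{5}{3} + \left(4 + 2 \cdot 6^{2}\right)\right)^{2} = \left(- \frac{5}{3} + \left(4 + 2 \cdot 36\right)\right)^{2} = \left(- \frac{5}{3} + \left(4 + 72\right)\right)^{2} = \left(- \frac{5}{3} + 76\right)^{2} = \left(\frac{223}{3}\right)^{2} = \frac{49729}{9}$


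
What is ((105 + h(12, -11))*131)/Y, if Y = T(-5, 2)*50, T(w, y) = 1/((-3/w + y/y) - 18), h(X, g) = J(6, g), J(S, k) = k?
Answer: -504874/125 ≈ -4039.0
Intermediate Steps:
h(X, g) = g
T(w, y) = 1/(-17 - 3/w) (T(w, y) = 1/((-3/w + 1) - 18) = 1/((1 - 3/w) - 18) = 1/(-17 - 3/w))
Y = -125/41 (Y = -1*(-5)/(3 + 17*(-5))*50 = -1*(-5)/(3 - 85)*50 = -1*(-5)/(-82)*50 = -1*(-5)*(-1/82)*50 = -5/82*50 = -125/41 ≈ -3.0488)
((105 + h(12, -11))*131)/Y = ((105 - 11)*131)/(-125/41) = (94*131)*(-41/125) = 12314*(-41/125) = -504874/125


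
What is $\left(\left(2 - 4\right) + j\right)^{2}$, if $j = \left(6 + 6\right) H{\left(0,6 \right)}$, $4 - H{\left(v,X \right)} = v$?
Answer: $2116$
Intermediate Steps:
$H{\left(v,X \right)} = 4 - v$
$j = 48$ ($j = \left(6 + 6\right) \left(4 - 0\right) = 12 \left(4 + 0\right) = 12 \cdot 4 = 48$)
$\left(\left(2 - 4\right) + j\right)^{2} = \left(\left(2 - 4\right) + 48\right)^{2} = \left(-2 + 48\right)^{2} = 46^{2} = 2116$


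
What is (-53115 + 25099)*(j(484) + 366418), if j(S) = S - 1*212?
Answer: -10273187040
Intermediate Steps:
j(S) = -212 + S (j(S) = S - 212 = -212 + S)
(-53115 + 25099)*(j(484) + 366418) = (-53115 + 25099)*((-212 + 484) + 366418) = -28016*(272 + 366418) = -28016*366690 = -10273187040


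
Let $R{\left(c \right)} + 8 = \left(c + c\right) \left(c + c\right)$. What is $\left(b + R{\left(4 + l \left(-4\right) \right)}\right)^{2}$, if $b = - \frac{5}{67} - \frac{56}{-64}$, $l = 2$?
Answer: $\frac{926898025}{287296} \approx 3226.3$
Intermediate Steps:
$b = \frac{429}{536}$ ($b = \left(-5\right) \frac{1}{67} - - \frac{7}{8} = - \frac{5}{67} + \frac{7}{8} = \frac{429}{536} \approx 0.80037$)
$R{\left(c \right)} = -8 + 4 c^{2}$ ($R{\left(c \right)} = -8 + \left(c + c\right) \left(c + c\right) = -8 + 2 c 2 c = -8 + 4 c^{2}$)
$\left(b + R{\left(4 + l \left(-4\right) \right)}\right)^{2} = \left(\frac{429}{536} - \left(8 - 4 \left(4 + 2 \left(-4\right)\right)^{2}\right)\right)^{2} = \left(\frac{429}{536} - \left(8 - 4 \left(4 - 8\right)^{2}\right)\right)^{2} = \left(\frac{429}{536} - \left(8 - 4 \left(-4\right)^{2}\right)\right)^{2} = \left(\frac{429}{536} + \left(-8 + 4 \cdot 16\right)\right)^{2} = \left(\frac{429}{536} + \left(-8 + 64\right)\right)^{2} = \left(\frac{429}{536} + 56\right)^{2} = \left(\frac{30445}{536}\right)^{2} = \frac{926898025}{287296}$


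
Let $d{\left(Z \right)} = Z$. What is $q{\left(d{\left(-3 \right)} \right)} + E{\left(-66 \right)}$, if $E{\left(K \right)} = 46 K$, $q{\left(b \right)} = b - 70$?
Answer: $-3109$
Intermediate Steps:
$q{\left(b \right)} = -70 + b$
$q{\left(d{\left(-3 \right)} \right)} + E{\left(-66 \right)} = \left(-70 - 3\right) + 46 \left(-66\right) = -73 - 3036 = -3109$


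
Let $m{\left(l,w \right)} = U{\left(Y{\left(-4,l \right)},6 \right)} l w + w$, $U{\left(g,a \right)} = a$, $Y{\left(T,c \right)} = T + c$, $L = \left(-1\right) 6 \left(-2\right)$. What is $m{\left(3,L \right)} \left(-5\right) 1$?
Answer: $-1140$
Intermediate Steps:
$L = 12$ ($L = \left(-6\right) \left(-2\right) = 12$)
$m{\left(l,w \right)} = w + 6 l w$ ($m{\left(l,w \right)} = 6 l w + w = w + 6 l w$)
$m{\left(3,L \right)} \left(-5\right) 1 = 12 \left(1 + 6 \cdot 3\right) \left(-5\right) 1 = 12 \left(1 + 18\right) \left(-5\right) 1 = 12 \cdot 19 \left(-5\right) 1 = 228 \left(-5\right) 1 = \left(-1140\right) 1 = -1140$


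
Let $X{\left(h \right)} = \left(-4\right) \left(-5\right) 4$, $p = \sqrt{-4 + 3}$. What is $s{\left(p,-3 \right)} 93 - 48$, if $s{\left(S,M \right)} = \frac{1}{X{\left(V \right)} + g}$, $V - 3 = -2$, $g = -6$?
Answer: $- \frac{3459}{74} \approx -46.743$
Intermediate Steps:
$V = 1$ ($V = 3 - 2 = 1$)
$p = i$ ($p = \sqrt{-1} = i \approx 1.0 i$)
$X{\left(h \right)} = 80$ ($X{\left(h \right)} = 20 \cdot 4 = 80$)
$s{\left(S,M \right)} = \frac{1}{74}$ ($s{\left(S,M \right)} = \frac{1}{80 - 6} = \frac{1}{74}$)
$s{\left(p,-3 \right)} 93 - 48 = \frac{1}{74} \cdot 93 - 48 = \frac{93}{74} - 48 = - \frac{3459}{74}$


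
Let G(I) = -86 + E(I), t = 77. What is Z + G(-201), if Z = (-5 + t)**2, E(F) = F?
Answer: 4897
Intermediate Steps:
G(I) = -86 + I
Z = 5184 (Z = (-5 + 77)**2 = 72**2 = 5184)
Z + G(-201) = 5184 + (-86 - 201) = 5184 - 287 = 4897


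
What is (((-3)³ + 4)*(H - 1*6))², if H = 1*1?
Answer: 13225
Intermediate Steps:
H = 1
(((-3)³ + 4)*(H - 1*6))² = (((-3)³ + 4)*(1 - 1*6))² = ((-27 + 4)*(1 - 6))² = (-23*(-5))² = 115² = 13225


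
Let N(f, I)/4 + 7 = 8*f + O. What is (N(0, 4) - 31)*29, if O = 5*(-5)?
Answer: -4611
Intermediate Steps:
O = -25
N(f, I) = -128 + 32*f (N(f, I) = -28 + 4*(8*f - 25) = -28 + 4*(-25 + 8*f) = -28 + (-100 + 32*f) = -128 + 32*f)
(N(0, 4) - 31)*29 = ((-128 + 32*0) - 31)*29 = ((-128 + 0) - 31)*29 = (-128 - 31)*29 = -159*29 = -4611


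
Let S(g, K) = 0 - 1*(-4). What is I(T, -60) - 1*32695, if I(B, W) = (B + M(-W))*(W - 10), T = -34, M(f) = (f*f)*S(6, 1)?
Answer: -1038315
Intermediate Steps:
S(g, K) = 4 (S(g, K) = 0 + 4 = 4)
M(f) = 4*f² (M(f) = (f*f)*4 = f²*4 = 4*f²)
I(B, W) = (-10 + W)*(B + 4*W²) (I(B, W) = (B + 4*(-W)²)*(W - 10) = (B + 4*W²)*(-10 + W) = (-10 + W)*(B + 4*W²))
I(T, -60) - 1*32695 = (-40*(-60)² - 10*(-34) + 4*(-60)³ - 34*(-60)) - 1*32695 = (-40*3600 + 340 + 4*(-216000) + 2040) - 32695 = (-144000 + 340 - 864000 + 2040) - 32695 = -1005620 - 32695 = -1038315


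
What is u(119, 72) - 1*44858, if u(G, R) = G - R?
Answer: -44811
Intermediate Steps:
u(119, 72) - 1*44858 = (119 - 1*72) - 1*44858 = (119 - 72) - 44858 = 47 - 44858 = -44811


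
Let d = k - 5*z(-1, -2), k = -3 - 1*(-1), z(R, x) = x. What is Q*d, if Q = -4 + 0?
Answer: -32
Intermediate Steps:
k = -2 (k = -3 + 1 = -2)
Q = -4
d = 8 (d = -2 - 5*(-2) = -2 + 10 = 8)
Q*d = -4*8 = -32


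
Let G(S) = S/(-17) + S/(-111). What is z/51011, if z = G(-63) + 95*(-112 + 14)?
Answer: -201838/1106411 ≈ -0.18243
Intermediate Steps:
G(S) = -128*S/1887 (G(S) = S*(-1/17) + S*(-1/111) = -S/17 - S/111 = -128*S/1887)
z = -5853302/629 (z = -128/1887*(-63) + 95*(-112 + 14) = 2688/629 + 95*(-98) = 2688/629 - 9310 = -5853302/629 ≈ -9305.7)
z/51011 = -5853302/629/51011 = -5853302/629*1/51011 = -201838/1106411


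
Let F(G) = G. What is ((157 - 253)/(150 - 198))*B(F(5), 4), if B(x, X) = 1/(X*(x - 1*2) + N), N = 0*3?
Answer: 1/6 ≈ 0.16667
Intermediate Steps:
N = 0
B(x, X) = 1/(X*(-2 + x)) (B(x, X) = 1/(X*(x - 1*2) + 0) = 1/(X*(x - 2) + 0) = 1/(X*(-2 + x) + 0) = 1/(X*(-2 + x)))
((157 - 253)/(150 - 198))*B(F(5), 4) = ((157 - 253)/(150 - 198))*(1/(4*(-2 + 5))) = (-96/(-48))*((1/4)/3) = (-96*(-1/48))*((1/4)*(1/3)) = 2*(1/12) = 1/6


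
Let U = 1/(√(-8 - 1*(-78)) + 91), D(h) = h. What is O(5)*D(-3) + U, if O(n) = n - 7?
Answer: 7051/1173 - √70/8211 ≈ 6.0101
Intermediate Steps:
O(n) = -7 + n
U = 1/(91 + √70) (U = 1/(√(-8 + 78) + 91) = 1/(√70 + 91) = 1/(91 + √70) ≈ 0.010064)
O(5)*D(-3) + U = (-7 + 5)*(-3) + (13/1173 - √70/8211) = -2*(-3) + (13/1173 - √70/8211) = 6 + (13/1173 - √70/8211) = 7051/1173 - √70/8211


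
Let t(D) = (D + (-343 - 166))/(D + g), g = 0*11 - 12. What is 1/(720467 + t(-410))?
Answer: 422/304037993 ≈ 1.3880e-6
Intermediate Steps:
g = -12 (g = 0 - 12 = -12)
t(D) = (-509 + D)/(-12 + D) (t(D) = (D + (-343 - 166))/(D - 12) = (D - 509)/(-12 + D) = (-509 + D)/(-12 + D))
1/(720467 + t(-410)) = 1/(720467 + (-509 - 410)/(-12 - 410)) = 1/(720467 - 919/(-422)) = 1/(720467 - 1/422*(-919)) = 1/(720467 + 919/422) = 1/(304037993/422) = 422/304037993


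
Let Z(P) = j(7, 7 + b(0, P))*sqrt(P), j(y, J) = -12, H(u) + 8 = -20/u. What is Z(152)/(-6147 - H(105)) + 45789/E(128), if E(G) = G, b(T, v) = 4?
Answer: 45789/128 + 504*sqrt(38)/128915 ≈ 357.75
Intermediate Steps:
H(u) = -8 - 20/u
Z(P) = -12*sqrt(P)
Z(152)/(-6147 - H(105)) + 45789/E(128) = (-24*sqrt(38))/(-6147 - (-8 - 20/105)) + 45789/128 = (-24*sqrt(38))/(-6147 - (-8 - 20*1/105)) + 45789*(1/128) = (-24*sqrt(38))/(-6147 - (-8 - 4/21)) + 45789/128 = (-24*sqrt(38))/(-6147 - 1*(-172/21)) + 45789/128 = (-24*sqrt(38))/(-6147 + 172/21) + 45789/128 = (-24*sqrt(38))/(-128915/21) + 45789/128 = -24*sqrt(38)*(-21/128915) + 45789/128 = 504*sqrt(38)/128915 + 45789/128 = 45789/128 + 504*sqrt(38)/128915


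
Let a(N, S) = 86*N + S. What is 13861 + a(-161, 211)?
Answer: 226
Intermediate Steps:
a(N, S) = S + 86*N
13861 + a(-161, 211) = 13861 + (211 + 86*(-161)) = 13861 + (211 - 13846) = 13861 - 13635 = 226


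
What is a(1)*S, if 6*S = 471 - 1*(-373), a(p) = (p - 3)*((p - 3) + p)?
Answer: 844/3 ≈ 281.33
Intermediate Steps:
a(p) = (-3 + p)*(-3 + 2*p) (a(p) = (-3 + p)*((-3 + p) + p) = (-3 + p)*(-3 + 2*p))
S = 422/3 (S = (471 - 1*(-373))/6 = (471 + 373)/6 = (⅙)*844 = 422/3 ≈ 140.67)
a(1)*S = (9 - 9*1 + 2*1²)*(422/3) = (9 - 9 + 2*1)*(422/3) = (9 - 9 + 2)*(422/3) = 2*(422/3) = 844/3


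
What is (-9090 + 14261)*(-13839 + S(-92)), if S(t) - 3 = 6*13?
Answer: -71142618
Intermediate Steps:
S(t) = 81 (S(t) = 3 + 6*13 = 3 + 78 = 81)
(-9090 + 14261)*(-13839 + S(-92)) = (-9090 + 14261)*(-13839 + 81) = 5171*(-13758) = -71142618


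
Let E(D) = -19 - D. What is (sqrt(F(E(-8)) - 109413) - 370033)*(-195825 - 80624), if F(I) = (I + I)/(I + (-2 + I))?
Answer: 102295252817 - 276449*I*sqrt(3938835)/6 ≈ 1.023e+11 - 9.1442e+7*I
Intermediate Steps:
F(I) = 2*I/(-2 + 2*I) (F(I) = (2*I)/(-2 + 2*I) = 2*I/(-2 + 2*I))
(sqrt(F(E(-8)) - 109413) - 370033)*(-195825 - 80624) = (sqrt((-19 - 1*(-8))/(-1 + (-19 - 1*(-8))) - 109413) - 370033)*(-195825 - 80624) = (sqrt((-19 + 8)/(-1 + (-19 + 8)) - 109413) - 370033)*(-276449) = (sqrt(-11/(-1 - 11) - 109413) - 370033)*(-276449) = (sqrt(-11/(-12) - 109413) - 370033)*(-276449) = (sqrt(-11*(-1/12) - 109413) - 370033)*(-276449) = (sqrt(11/12 - 109413) - 370033)*(-276449) = (sqrt(-1312945/12) - 370033)*(-276449) = (I*sqrt(3938835)/6 - 370033)*(-276449) = (-370033 + I*sqrt(3938835)/6)*(-276449) = 102295252817 - 276449*I*sqrt(3938835)/6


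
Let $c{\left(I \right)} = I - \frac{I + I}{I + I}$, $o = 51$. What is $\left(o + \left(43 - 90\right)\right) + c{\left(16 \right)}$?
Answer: $19$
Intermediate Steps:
$c{\left(I \right)} = -1 + I$ ($c{\left(I \right)} = I - \frac{2 I}{2 I} = I - 2 I \frac{1}{2 I} = I - 1 = -1 + I$)
$\left(o + \left(43 - 90\right)\right) + c{\left(16 \right)} = \left(51 + \left(43 - 90\right)\right) + \left(-1 + 16\right) = \left(51 - 47\right) + 15 = 4 + 15 = 19$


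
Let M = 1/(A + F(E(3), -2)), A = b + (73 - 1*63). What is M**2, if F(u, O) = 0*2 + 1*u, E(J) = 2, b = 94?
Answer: 1/11236 ≈ 8.9000e-5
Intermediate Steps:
F(u, O) = u (F(u, O) = 0 + u = u)
A = 104 (A = 94 + (73 - 1*63) = 94 + (73 - 63) = 94 + 10 = 104)
M = 1/106 (M = 1/(104 + 2) = 1/106 ≈ 0.0094340)
M**2 = (1/106)**2 = 1/11236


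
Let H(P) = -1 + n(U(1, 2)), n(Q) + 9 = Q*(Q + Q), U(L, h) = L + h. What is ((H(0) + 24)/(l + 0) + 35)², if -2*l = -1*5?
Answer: 57121/25 ≈ 2284.8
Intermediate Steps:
n(Q) = -9 + 2*Q² (n(Q) = -9 + Q*(Q + Q) = -9 + Q*(2*Q) = -9 + 2*Q²)
l = 5/2 (l = -(-1)*5/2 = -½*(-5) = 5/2 ≈ 2.5000)
H(P) = 8 (H(P) = -1 + (-9 + 2*(1 + 2)²) = -1 + (-9 + 2*3²) = -1 + (-9 + 2*9) = -1 + (-9 + 18) = -1 + 9 = 8)
((H(0) + 24)/(l + 0) + 35)² = ((8 + 24)/(5/2 + 0) + 35)² = (32/(5/2) + 35)² = (32*(⅖) + 35)² = (64/5 + 35)² = (239/5)² = 57121/25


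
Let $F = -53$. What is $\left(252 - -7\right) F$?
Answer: $-13727$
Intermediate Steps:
$\left(252 - -7\right) F = \left(252 - -7\right) \left(-53\right) = \left(252 + \left(18 - 11\right)\right) \left(-53\right) = \left(252 + 7\right) \left(-53\right) = 259 \left(-53\right) = -13727$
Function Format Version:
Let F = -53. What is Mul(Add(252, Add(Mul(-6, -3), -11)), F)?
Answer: -13727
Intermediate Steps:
Mul(Add(252, Add(Mul(-6, -3), -11)), F) = Mul(Add(252, Add(Mul(-6, -3), -11)), -53) = Mul(Add(252, Add(18, -11)), -53) = Mul(Add(252, 7), -53) = Mul(259, -53) = -13727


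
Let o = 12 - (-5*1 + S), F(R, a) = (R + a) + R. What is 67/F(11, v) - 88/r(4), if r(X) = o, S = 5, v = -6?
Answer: -151/48 ≈ -3.1458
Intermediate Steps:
F(R, a) = a + 2*R
o = 12 (o = 12 - (-5*1 + 5) = 12 - (-5 + 5) = 12 - 1*0 = 12 + 0 = 12)
r(X) = 12
67/F(11, v) - 88/r(4) = 67/(-6 + 2*11) - 88/12 = 67/(-6 + 22) - 88*1/12 = 67/16 - 22/3 = -151/48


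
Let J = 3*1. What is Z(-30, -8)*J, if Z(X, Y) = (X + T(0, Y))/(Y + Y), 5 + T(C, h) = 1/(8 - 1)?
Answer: 183/28 ≈ 6.5357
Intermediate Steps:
T(C, h) = -34/7 (T(C, h) = -5 + 1/(8 - 1) = -5 + 1/7 = -34/7)
J = 3
Z(X, Y) = (-34/7 + X)/(2*Y) (Z(X, Y) = (X - 34/7)/(Y + Y) = (-34/7 + X)/((2*Y)) = (-34/7 + X)*(1/(2*Y)) = (-34/7 + X)/(2*Y))
Z(-30, -8)*J = ((1/14)*(-34 + 7*(-30))/(-8))*3 = ((1/14)*(-1/8)*(-34 - 210))*3 = ((1/14)*(-1/8)*(-244))*3 = (61/28)*3 = 183/28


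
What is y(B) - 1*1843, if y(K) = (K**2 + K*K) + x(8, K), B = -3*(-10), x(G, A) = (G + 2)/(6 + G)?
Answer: -296/7 ≈ -42.286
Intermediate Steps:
x(G, A) = (2 + G)/(6 + G)
B = 30
y(K) = 5/7 + 2*K**2 (y(K) = (K**2 + K*K) + (2 + 8)/(6 + 8) = (K**2 + K**2) + 10/14 = 2*K**2 + (1/14)*10 = 2*K**2 + 5/7 = 5/7 + 2*K**2)
y(B) - 1*1843 = (5/7 + 2*30**2) - 1*1843 = (5/7 + 2*900) - 1843 = (5/7 + 1800) - 1843 = 12605/7 - 1843 = -296/7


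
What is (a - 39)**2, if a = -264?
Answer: 91809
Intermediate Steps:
(a - 39)**2 = (-264 - 39)**2 = (-303)**2 = 91809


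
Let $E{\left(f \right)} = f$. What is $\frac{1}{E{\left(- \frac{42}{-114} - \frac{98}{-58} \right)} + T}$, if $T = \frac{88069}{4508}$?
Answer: $\frac{2483908}{53638091} \approx 0.046309$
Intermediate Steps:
$T = \frac{88069}{4508}$ ($T = 88069 \cdot \frac{1}{4508} = \frac{88069}{4508} \approx 19.536$)
$\frac{1}{E{\left(- \frac{42}{-114} - \frac{98}{-58} \right)} + T} = \frac{1}{\left(- \frac{42}{-114} - \frac{98}{-58}\right) + \frac{88069}{4508}} = \frac{1}{\left(\left(-42\right) \left(- \frac{1}{114}\right) - - \frac{49}{29}\right) + \frac{88069}{4508}} = \frac{1}{\left(\frac{7}{19} + \frac{49}{29}\right) + \frac{88069}{4508}} = \frac{1}{\frac{1134}{551} + \frac{88069}{4508}} = \frac{1}{\frac{53638091}{2483908}} = \frac{2483908}{53638091}$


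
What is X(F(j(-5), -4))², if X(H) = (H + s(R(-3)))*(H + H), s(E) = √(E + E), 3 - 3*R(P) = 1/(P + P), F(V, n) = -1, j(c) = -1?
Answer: 112/9 - 8*√19/3 ≈ 0.82071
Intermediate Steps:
R(P) = 1 - 1/(6*P) (R(P) = 1 - 1/(3*(P + P)) = 1 - 1/(2*P)/3 = 1 - 1/(6*P))
s(E) = √2*√E (s(E) = √(2*E) = √2*√E)
X(H) = 2*H*(H + √19/3) (X(H) = (H + √2*√((-⅙ - 3)/(-3)))*(H + H) = (H + √2*√(-⅓*(-19/6)))*(2*H) = (H + √2*√(19/18))*(2*H) = (H + √2*(√38/6))*(2*H) = (H + √19/3)*(2*H) = 2*H*(H + √19/3))
X(F(j(-5), -4))² = ((⅔)*(-1)*(√19 + 3*(-1)))² = ((⅔)*(-1)*(√19 - 3))² = ((⅔)*(-1)*(-3 + √19))² = (2 - 2*√19/3)²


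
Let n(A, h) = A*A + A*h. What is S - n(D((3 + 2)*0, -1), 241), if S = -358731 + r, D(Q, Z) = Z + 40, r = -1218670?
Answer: -1588321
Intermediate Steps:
D(Q, Z) = 40 + Z
n(A, h) = A² + A*h
S = -1577401 (S = -358731 - 1218670 = -1577401)
S - n(D((3 + 2)*0, -1), 241) = -1577401 - (40 - 1)*((40 - 1) + 241) = -1577401 - 39*(39 + 241) = -1577401 - 39*280 = -1577401 - 1*10920 = -1577401 - 10920 = -1588321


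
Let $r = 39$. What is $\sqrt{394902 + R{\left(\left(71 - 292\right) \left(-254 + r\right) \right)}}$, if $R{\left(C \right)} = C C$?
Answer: $\sqrt{2258070127} \approx 47519.0$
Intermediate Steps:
$R{\left(C \right)} = C^{2}$
$\sqrt{394902 + R{\left(\left(71 - 292\right) \left(-254 + r\right) \right)}} = \sqrt{394902 + \left(\left(71 - 292\right) \left(-254 + 39\right)\right)^{2}} = \sqrt{394902 + \left(\left(-221\right) \left(-215\right)\right)^{2}} = \sqrt{394902 + 47515^{2}} = \sqrt{394902 + 2257675225} = \sqrt{2258070127}$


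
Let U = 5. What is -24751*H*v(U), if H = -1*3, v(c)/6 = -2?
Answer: -891036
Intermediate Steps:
v(c) = -12 (v(c) = 6*(-2) = -12)
H = -3
-24751*H*v(U) = -(-74253)*(-12) = -24751*36 = -891036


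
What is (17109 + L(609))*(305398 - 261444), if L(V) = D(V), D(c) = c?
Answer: 778776972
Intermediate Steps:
L(V) = V
(17109 + L(609))*(305398 - 261444) = (17109 + 609)*(305398 - 261444) = 17718*43954 = 778776972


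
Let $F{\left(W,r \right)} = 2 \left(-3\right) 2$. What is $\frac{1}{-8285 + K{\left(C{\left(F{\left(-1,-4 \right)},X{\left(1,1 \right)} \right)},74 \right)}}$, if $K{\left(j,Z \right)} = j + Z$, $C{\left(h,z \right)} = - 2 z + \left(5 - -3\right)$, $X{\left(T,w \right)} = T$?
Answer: $- \frac{1}{8205} \approx -0.00012188$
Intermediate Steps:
$F{\left(W,r \right)} = -12$ ($F{\left(W,r \right)} = \left(-6\right) 2 = -12$)
$C{\left(h,z \right)} = 8 - 2 z$ ($C{\left(h,z \right)} = - 2 z + \left(5 + 3\right) = - 2 z + 8 = 8 - 2 z$)
$K{\left(j,Z \right)} = Z + j$
$\frac{1}{-8285 + K{\left(C{\left(F{\left(-1,-4 \right)},X{\left(1,1 \right)} \right)},74 \right)}} = \frac{1}{-8285 + \left(74 + \left(8 - 2\right)\right)} = \frac{1}{-8285 + \left(74 + 6\right)} = \frac{1}{-8285 + 80} = \frac{1}{-8205} = - \frac{1}{8205}$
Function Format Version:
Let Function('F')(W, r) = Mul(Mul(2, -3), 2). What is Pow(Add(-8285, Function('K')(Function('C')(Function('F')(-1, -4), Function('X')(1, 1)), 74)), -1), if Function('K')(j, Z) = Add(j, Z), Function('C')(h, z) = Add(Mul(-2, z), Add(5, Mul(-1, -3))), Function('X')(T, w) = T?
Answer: Rational(-1, 8205) ≈ -0.00012188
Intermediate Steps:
Function('F')(W, r) = -12 (Function('F')(W, r) = Mul(-6, 2) = -12)
Function('C')(h, z) = Add(8, Mul(-2, z)) (Function('C')(h, z) = Add(Mul(-2, z), Add(5, 3)) = Add(Mul(-2, z), 8) = Add(8, Mul(-2, z)))
Function('K')(j, Z) = Add(Z, j)
Pow(Add(-8285, Function('K')(Function('C')(Function('F')(-1, -4), Function('X')(1, 1)), 74)), -1) = Pow(Add(-8285, Add(74, Add(8, Mul(-2, 1)))), -1) = Pow(Add(-8285, Add(74, Add(8, -2))), -1) = Pow(Add(-8285, Add(74, 6)), -1) = Pow(Add(-8285, 80), -1) = Pow(-8205, -1) = Rational(-1, 8205)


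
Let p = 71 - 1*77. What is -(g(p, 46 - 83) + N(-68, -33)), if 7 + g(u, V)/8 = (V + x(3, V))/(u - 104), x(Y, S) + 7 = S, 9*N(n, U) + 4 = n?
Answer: 3196/55 ≈ 58.109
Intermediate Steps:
N(n, U) = -4/9 + n/9
x(Y, S) = -7 + S
p = -6 (p = 71 - 77 = -6)
g(u, V) = -56 + 8*(-7 + 2*V)/(-104 + u) (g(u, V) = -56 + 8*((V + (-7 + V))/(u - 104)) = -56 + 8*((-7 + 2*V)/(-104 + u)) = -56 + 8*(-7 + 2*V)/(-104 + u))
-(g(p, 46 - 83) + N(-68, -33)) = -(8*(721 - 7*(-6) + 2*(46 - 83))/(-104 - 6) + (-4/9 + (⅑)*(-68))) = -(8*(721 + 42 + 2*(-37))/(-110) + (-4/9 - 68/9)) = -(8*(-1/110)*(721 + 42 - 74) - 8) = -(8*(-1/110)*689 - 8) = -(-2756/55 - 8) = -1*(-3196/55) = 3196/55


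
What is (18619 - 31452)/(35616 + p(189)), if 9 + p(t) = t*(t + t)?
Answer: -12833/107049 ≈ -0.11988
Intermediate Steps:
p(t) = -9 + 2*t² (p(t) = -9 + t*(t + t) = -9 + t*(2*t) = -9 + 2*t²)
(18619 - 31452)/(35616 + p(189)) = (18619 - 31452)/(35616 + (-9 + 2*189²)) = -12833/(35616 + (-9 + 2*35721)) = -12833/(35616 + (-9 + 71442)) = -12833/(35616 + 71433) = -12833/107049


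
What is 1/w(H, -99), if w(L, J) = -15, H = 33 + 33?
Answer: -1/15 ≈ -0.066667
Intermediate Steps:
H = 66
1/w(H, -99) = 1/(-15) = -1/15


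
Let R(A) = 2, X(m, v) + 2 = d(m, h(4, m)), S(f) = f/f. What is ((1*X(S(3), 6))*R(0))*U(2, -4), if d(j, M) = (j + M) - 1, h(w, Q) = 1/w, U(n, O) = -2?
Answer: 7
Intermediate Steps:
S(f) = 1
d(j, M) = -1 + M + j (d(j, M) = (M + j) - 1 = -1 + M + j)
X(m, v) = -11/4 + m (X(m, v) = -2 + (-1 + 1/4 + m) = -2 + (-1 + ¼ + m) = -2 + (-¾ + m) = -11/4 + m)
((1*X(S(3), 6))*R(0))*U(2, -4) = ((1*(-11/4 + 1))*2)*(-2) = ((1*(-7/4))*2)*(-2) = -7/4*2*(-2) = -7/2*(-2) = 7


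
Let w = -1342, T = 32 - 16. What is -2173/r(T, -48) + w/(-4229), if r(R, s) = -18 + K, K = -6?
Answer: 9221825/101496 ≈ 90.859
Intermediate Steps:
T = 16
r(R, s) = -24 (r(R, s) = -18 - 6 = -24)
-2173/r(T, -48) + w/(-4229) = -2173/(-24) - 1342/(-4229) = -2173*(-1/24) - 1342*(-1/4229) = 2173/24 + 1342/4229 = 9221825/101496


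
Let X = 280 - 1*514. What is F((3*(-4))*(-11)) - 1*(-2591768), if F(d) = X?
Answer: 2591534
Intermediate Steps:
X = -234 (X = 280 - 514 = -234)
F(d) = -234
F((3*(-4))*(-11)) - 1*(-2591768) = -234 - 1*(-2591768) = -234 + 2591768 = 2591534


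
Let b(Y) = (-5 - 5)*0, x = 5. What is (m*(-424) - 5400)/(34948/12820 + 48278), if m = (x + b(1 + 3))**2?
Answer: -51280000/154739727 ≈ -0.33140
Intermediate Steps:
b(Y) = 0 (b(Y) = -10*0 = 0)
m = 25 (m = (5 + 0)**2 = 5**2 = 25)
(m*(-424) - 5400)/(34948/12820 + 48278) = (25*(-424) - 5400)/(34948/12820 + 48278) = (-10600 - 5400)/(34948*(1/12820) + 48278) = -16000/(8737/3205 + 48278) = -16000/154739727/3205 = -16000*3205/154739727 = -51280000/154739727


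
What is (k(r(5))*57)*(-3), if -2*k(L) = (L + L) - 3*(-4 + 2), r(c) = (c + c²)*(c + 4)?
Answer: 46683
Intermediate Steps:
r(c) = (4 + c)*(c + c²) (r(c) = (c + c²)*(4 + c) = (4 + c)*(c + c²))
k(L) = -3 - L (k(L) = -((L + L) - 3*(-4 + 2))/2 = -(2*L - 3*(-2))/2 = -(2*L + 6)/2 = -(6 + 2*L)/2 = -3 - L)
(k(r(5))*57)*(-3) = ((-3 - 5*(4 + 5² + 5*5))*57)*(-3) = ((-3 - 5*(4 + 25 + 25))*57)*(-3) = ((-3 - 5*54)*57)*(-3) = ((-3 - 1*270)*57)*(-3) = ((-3 - 270)*57)*(-3) = -273*57*(-3) = -15561*(-3) = 46683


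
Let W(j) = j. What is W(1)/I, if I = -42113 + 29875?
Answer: -1/12238 ≈ -8.1713e-5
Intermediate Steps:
I = -12238
W(1)/I = 1/(-12238) = 1*(-1/12238) = -1/12238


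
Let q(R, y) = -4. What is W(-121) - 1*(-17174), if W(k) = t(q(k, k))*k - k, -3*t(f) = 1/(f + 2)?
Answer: 103649/6 ≈ 17275.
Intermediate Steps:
t(f) = -1/(3*(2 + f)) (t(f) = -1/(3*(f + 2)) = -1/(3*(2 + f)))
W(k) = -5*k/6 (W(k) = (-1/(6 + 3*(-4)))*k - k = (-1/(6 - 12))*k - k = (-1/(-6))*k - k = (-1*(-⅙))*k - k = k/6 - k = -5*k/6)
W(-121) - 1*(-17174) = -⅚*(-121) - 1*(-17174) = 605/6 + 17174 = 103649/6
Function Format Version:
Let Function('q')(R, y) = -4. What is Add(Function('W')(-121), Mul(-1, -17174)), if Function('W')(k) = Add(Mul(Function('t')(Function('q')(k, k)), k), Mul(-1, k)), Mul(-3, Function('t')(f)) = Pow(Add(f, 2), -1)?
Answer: Rational(103649, 6) ≈ 17275.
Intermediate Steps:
Function('t')(f) = Mul(Rational(-1, 3), Pow(Add(2, f), -1)) (Function('t')(f) = Mul(Rational(-1, 3), Pow(Add(f, 2), -1)) = Mul(Rational(-1, 3), Pow(Add(2, f), -1)))
Function('W')(k) = Mul(Rational(-5, 6), k) (Function('W')(k) = Add(Mul(Mul(-1, Pow(Add(6, Mul(3, -4)), -1)), k), Mul(-1, k)) = Add(Mul(Mul(-1, Pow(Add(6, -12), -1)), k), Mul(-1, k)) = Add(Mul(Mul(-1, Pow(-6, -1)), k), Mul(-1, k)) = Add(Mul(Mul(-1, Rational(-1, 6)), k), Mul(-1, k)) = Add(Mul(Rational(1, 6), k), Mul(-1, k)) = Mul(Rational(-5, 6), k))
Add(Function('W')(-121), Mul(-1, -17174)) = Add(Mul(Rational(-5, 6), -121), Mul(-1, -17174)) = Add(Rational(605, 6), 17174) = Rational(103649, 6)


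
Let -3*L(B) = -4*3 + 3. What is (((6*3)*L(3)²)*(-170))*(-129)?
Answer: 3552660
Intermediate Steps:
L(B) = 3 (L(B) = -(-4*3 + 3)/3 = -(-12 + 3)/3 = -⅓*(-9) = 3)
(((6*3)*L(3)²)*(-170))*(-129) = (((6*3)*3²)*(-170))*(-129) = ((18*9)*(-170))*(-129) = (162*(-170))*(-129) = -27540*(-129) = 3552660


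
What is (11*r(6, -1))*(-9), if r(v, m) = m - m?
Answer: 0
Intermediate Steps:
r(v, m) = 0
(11*r(6, -1))*(-9) = (11*0)*(-9) = 0*(-9) = 0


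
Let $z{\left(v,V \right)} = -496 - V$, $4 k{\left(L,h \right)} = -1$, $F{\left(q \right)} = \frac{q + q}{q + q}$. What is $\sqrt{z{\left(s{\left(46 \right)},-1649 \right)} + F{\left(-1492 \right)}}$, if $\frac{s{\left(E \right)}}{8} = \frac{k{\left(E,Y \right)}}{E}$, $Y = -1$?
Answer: $\sqrt{1154} \approx 33.971$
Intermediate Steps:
$F{\left(q \right)} = 1$ ($F{\left(q \right)} = \frac{2 q}{2 q} = 2 q \frac{1}{2 q} = 1$)
$k{\left(L,h \right)} = - \frac{1}{4}$ ($k{\left(L,h \right)} = \frac{1}{4} \left(-1\right) = - \frac{1}{4}$)
$s{\left(E \right)} = - \frac{2}{E}$ ($s{\left(E \right)} = 8 \left(- \frac{1}{4 E}\right) = - \frac{2}{E}$)
$\sqrt{z{\left(s{\left(46 \right)},-1649 \right)} + F{\left(-1492 \right)}} = \sqrt{\left(-496 - -1649\right) + 1} = \sqrt{\left(-496 + 1649\right) + 1} = \sqrt{1153 + 1} = \sqrt{1154}$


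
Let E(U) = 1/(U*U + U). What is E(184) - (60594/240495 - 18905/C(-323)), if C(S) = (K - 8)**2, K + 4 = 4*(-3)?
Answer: 1279807525103/39294959040 ≈ 32.569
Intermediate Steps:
E(U) = 1/(U + U**2) (E(U) = 1/(U**2 + U) = 1/(U + U**2))
K = -16 (K = -4 + 4*(-3) = -4 - 12 = -16)
C(S) = 576 (C(S) = (-16 - 8)**2 = (-24)**2 = 576)
E(184) - (60594/240495 - 18905/C(-323)) = 1/(184*(1 + 184)) - (60594/240495 - 18905/576) = (1/184)/185 - (60594*(1/240495) - 18905*1/576) = (1/184)*(1/185) - (20198/80165 - 18905/576) = 1/34040 - 1*(-1503885277/46175040) = 1/34040 + 1503885277/46175040 = 1279807525103/39294959040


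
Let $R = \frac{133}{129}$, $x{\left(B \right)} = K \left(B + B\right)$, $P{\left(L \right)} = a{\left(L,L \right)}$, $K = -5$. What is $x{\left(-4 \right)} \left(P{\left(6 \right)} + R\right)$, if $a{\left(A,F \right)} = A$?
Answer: $\frac{36280}{129} \approx 281.24$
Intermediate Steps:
$P{\left(L \right)} = L$
$x{\left(B \right)} = - 10 B$ ($x{\left(B \right)} = - 5 \left(B + B\right) = - 5 \cdot 2 B = - 10 B$)
$R = \frac{133}{129}$ ($R = 133 \cdot \frac{1}{129} = \frac{133}{129} \approx 1.031$)
$x{\left(-4 \right)} \left(P{\left(6 \right)} + R\right) = \left(-10\right) \left(-4\right) \left(6 + \frac{133}{129}\right) = 40 \cdot \frac{907}{129} = \frac{36280}{129}$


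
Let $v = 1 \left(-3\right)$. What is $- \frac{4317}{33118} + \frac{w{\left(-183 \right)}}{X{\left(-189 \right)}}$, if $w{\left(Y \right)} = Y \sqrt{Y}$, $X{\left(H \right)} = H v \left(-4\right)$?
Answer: $- \frac{4317}{33118} + \frac{61 i \sqrt{183}}{756} \approx -0.13035 + 1.0915 i$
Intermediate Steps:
$v = -3$
$X{\left(H \right)} = 12 H$ ($X{\left(H \right)} = H \left(-3\right) \left(-4\right) = - 3 H \left(-4\right) = 12 H$)
$w{\left(Y \right)} = Y^{\frac{3}{2}}$
$- \frac{4317}{33118} + \frac{w{\left(-183 \right)}}{X{\left(-189 \right)}} = - \frac{4317}{33118} + \frac{\left(-183\right)^{\frac{3}{2}}}{12 \left(-189\right)} = \left(-4317\right) \frac{1}{33118} + \frac{\left(-183\right) i \sqrt{183}}{-2268} = - \frac{4317}{33118} + - 183 i \sqrt{183} \left(- \frac{1}{2268}\right) = - \frac{4317}{33118} + \frac{61 i \sqrt{183}}{756}$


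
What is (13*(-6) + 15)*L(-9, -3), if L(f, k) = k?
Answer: 189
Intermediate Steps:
(13*(-6) + 15)*L(-9, -3) = (13*(-6) + 15)*(-3) = (-78 + 15)*(-3) = -63*(-3) = 189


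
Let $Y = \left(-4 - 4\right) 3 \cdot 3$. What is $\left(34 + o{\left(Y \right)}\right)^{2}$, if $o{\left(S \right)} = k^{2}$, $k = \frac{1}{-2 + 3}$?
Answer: $1225$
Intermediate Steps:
$k = 1$ ($k = 1^{-1} = 1$)
$Y = -72$ ($Y = \left(-8\right) 3 \cdot 3 = \left(-24\right) 3 = -72$)
$o{\left(S \right)} = 1$ ($o{\left(S \right)} = 1^{2} = 1$)
$\left(34 + o{\left(Y \right)}\right)^{2} = \left(34 + 1\right)^{2} = 35^{2} = 1225$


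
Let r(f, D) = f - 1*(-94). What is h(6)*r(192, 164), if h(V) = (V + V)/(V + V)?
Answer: 286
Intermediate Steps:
r(f, D) = 94 + f (r(f, D) = f + 94 = 94 + f)
h(V) = 1 (h(V) = (2*V)/((2*V)) = (2*V)*(1/(2*V)) = 1)
h(6)*r(192, 164) = 1*(94 + 192) = 1*286 = 286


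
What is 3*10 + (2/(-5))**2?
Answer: 754/25 ≈ 30.160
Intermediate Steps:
3*10 + (2/(-5))**2 = 30 + (2*(-1/5))**2 = 30 + (-2/5)**2 = 30 + 4/25 = 754/25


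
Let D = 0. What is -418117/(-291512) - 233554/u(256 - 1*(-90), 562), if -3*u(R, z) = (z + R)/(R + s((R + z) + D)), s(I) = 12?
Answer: 18280593507047/66173224 ≈ 2.7625e+5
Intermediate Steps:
u(R, z) = -(R + z)/(3*(12 + R)) (u(R, z) = -(z + R)/(3*(R + 12)) = -(R + z)/(3*(12 + R)))
-418117/(-291512) - 233554/u(256 - 1*(-90), 562) = -418117/(-291512) - 233554*3*(12 + (256 - 1*(-90)))/(-(256 - 1*(-90)) - 1*562) = -418117*(-1/291512) - 233554*3*(12 + (256 + 90))/(-(256 + 90) - 562) = 418117/291512 - 233554*3*(12 + 346)/(-1*346 - 562) = 418117/291512 - 233554*1074/(-346 - 562) = 418117/291512 - 233554/((⅓)*(1/358)*(-908)) = 418117/291512 - 233554/(-454/537) = 418117/291512 - 233554*(-537/454) = 418117/291512 + 62709249/227 = 18280593507047/66173224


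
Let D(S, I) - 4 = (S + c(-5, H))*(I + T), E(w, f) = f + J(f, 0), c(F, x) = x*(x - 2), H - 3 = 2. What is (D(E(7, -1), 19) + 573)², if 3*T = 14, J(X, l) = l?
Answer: 7425625/9 ≈ 8.2507e+5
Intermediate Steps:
H = 5 (H = 3 + 2 = 5)
c(F, x) = x*(-2 + x)
T = 14/3 (T = (⅓)*14 = 14/3 ≈ 4.6667)
E(w, f) = f (E(w, f) = f + 0 = f)
D(S, I) = 4 + (15 + S)*(14/3 + I) (D(S, I) = 4 + (S + 5*(-2 + 5))*(I + 14/3) = 4 + (S + 5*3)*(14/3 + I) = 4 + (S + 15)*(14/3 + I) = 4 + (15 + S)*(14/3 + I))
(D(E(7, -1), 19) + 573)² = ((74 + 15*19 + (14/3)*(-1) + 19*(-1)) + 573)² = ((74 + 285 - 14/3 - 19) + 573)² = (1006/3 + 573)² = (2725/3)² = 7425625/9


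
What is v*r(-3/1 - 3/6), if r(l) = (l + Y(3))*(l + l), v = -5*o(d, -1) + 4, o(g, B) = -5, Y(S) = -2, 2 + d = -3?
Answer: 2233/2 ≈ 1116.5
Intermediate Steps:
d = -5 (d = -2 - 3 = -5)
v = 29 (v = -5*(-5) + 4 = 25 + 4 = 29)
r(l) = 2*l*(-2 + l) (r(l) = (l - 2)*(l + l) = (-2 + l)*(2*l) = 2*l*(-2 + l))
v*r(-3/1 - 3/6) = 29*(2*(-3/1 - 3/6)*(-2 + (-3/1 - 3/6))) = 29*(2*(-3*1 - 3*⅙)*(-2 + (-3*1 - 3*⅙))) = 29*(2*(-3 - ½)*(-2 + (-3 - ½))) = 29*(2*(-7/2)*(-2 - 7/2)) = 29*(2*(-7/2)*(-11/2)) = 29*(77/2) = 2233/2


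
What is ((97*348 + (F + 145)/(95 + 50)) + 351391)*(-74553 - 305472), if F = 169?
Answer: -4244623037145/29 ≈ -1.4637e+11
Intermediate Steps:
((97*348 + (F + 145)/(95 + 50)) + 351391)*(-74553 - 305472) = ((97*348 + (169 + 145)/(95 + 50)) + 351391)*(-74553 - 305472) = ((33756 + 314/145) + 351391)*(-380025) = (4894934/145 + 351391)*(-380025) = (55846629/145)*(-380025) = -4244623037145/29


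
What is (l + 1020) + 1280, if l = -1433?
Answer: 867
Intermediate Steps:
(l + 1020) + 1280 = (-1433 + 1020) + 1280 = -413 + 1280 = 867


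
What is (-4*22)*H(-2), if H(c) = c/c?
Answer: -88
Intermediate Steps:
H(c) = 1
(-4*22)*H(-2) = -4*22*1 = -88*1 = -88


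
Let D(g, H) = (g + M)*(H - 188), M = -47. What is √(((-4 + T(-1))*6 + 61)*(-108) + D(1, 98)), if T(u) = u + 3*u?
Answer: 12*√19 ≈ 52.307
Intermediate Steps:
T(u) = 4*u
D(g, H) = (-188 + H)*(-47 + g) (D(g, H) = (g - 47)*(H - 188) = (-47 + g)*(-188 + H) = (-188 + H)*(-47 + g))
√(((-4 + T(-1))*6 + 61)*(-108) + D(1, 98)) = √(((-4 + 4*(-1))*6 + 61)*(-108) + (8836 - 188*1 - 47*98 + 98*1)) = √(((-4 - 4)*6 + 61)*(-108) + (8836 - 188 - 4606 + 98)) = √((-8*6 + 61)*(-108) + 4140) = √((-48 + 61)*(-108) + 4140) = √(13*(-108) + 4140) = √(-1404 + 4140) = √2736 = 12*√19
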